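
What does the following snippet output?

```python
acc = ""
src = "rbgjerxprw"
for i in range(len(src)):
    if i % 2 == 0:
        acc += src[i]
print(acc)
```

i=0: add 'r' → 'r'
i=1: skip
i=2: add 'g' → 'rg'
i=3: skip
i=4: add 'e' → 'rge'
i=5: skip
i=6: add 'x' → 'rgex'
i=7: skip
i=8: add 'r' → 'rgexr'
i=9: skip

rgexr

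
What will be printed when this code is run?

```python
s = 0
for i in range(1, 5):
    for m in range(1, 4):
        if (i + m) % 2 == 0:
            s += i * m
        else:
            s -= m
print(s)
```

i=1,m=1: even sum, s = 0+1 = 1
i=1,m=2: odd sum, s = 1-2 = -1
i=1,m=3: even sum, s = (-1)+3 = 2
i=2,m=1: odd sum, s = 2-1 = 1
i=2,m=2: even sum, s = 1+4 = 5
i=2,m=3: odd sum, s = 5-3 = 2
i=3,m=1: even sum, s = 2+3 = 5
i=3,m=2: odd sum, s = 5-2 = 3
i=3,m=3: even sum, s = 3+9 = 12
i=4,m=1: odd sum, s = 12-1 = 11
i=4,m=2: even sum, s = 11+8 = 19
i=4,m=3: odd sum, s = 19-3 = 16

16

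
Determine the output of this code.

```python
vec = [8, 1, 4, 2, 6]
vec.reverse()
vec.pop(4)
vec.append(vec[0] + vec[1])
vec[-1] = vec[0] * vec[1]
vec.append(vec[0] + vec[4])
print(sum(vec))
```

43

reverse → [6, 2, 4, 1, 8]
pop(4) removes 8 → [6, 2, 4, 1]
append vec[0]+vec[1] = 6+2 = 8 → [6, 2, 4, 1, 8]
vec[-1] = vec[0]*vec[1] = 6*2 = 12 → [6, 2, 4, 1, 12]
append vec[0]+vec[4] = 6+12 = 18 → [6, 2, 4, 1, 12, 18]
sum = 43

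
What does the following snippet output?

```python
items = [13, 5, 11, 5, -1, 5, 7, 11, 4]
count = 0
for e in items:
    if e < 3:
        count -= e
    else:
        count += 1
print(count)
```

9

e=13: not <3, count = 0+1 = 1
e=5: not <3, count = 1+1 = 2
e=11: not <3, count = 2+1 = 3
e=5: not <3, count = 3+1 = 4
e=-1: <3, count = 4-(-1) = 5
e=5: not <3, count = 5+1 = 6
e=7: not <3, count = 6+1 = 7
e=11: not <3, count = 7+1 = 8
e=4: not <3, count = 8+1 = 9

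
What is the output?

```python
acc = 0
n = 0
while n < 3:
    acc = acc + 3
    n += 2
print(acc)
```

n=0: acc = 0+3 = 3
n=2: acc = 3+3 = 6

6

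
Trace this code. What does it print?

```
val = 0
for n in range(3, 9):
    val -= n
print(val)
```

-33

n=3: val = 0-3 = -3
n=4: val = (-3)-4 = -7
n=5: val = (-7)-5 = -12
n=6: val = (-12)-6 = -18
n=7: val = (-18)-7 = -25
n=8: val = (-25)-8 = -33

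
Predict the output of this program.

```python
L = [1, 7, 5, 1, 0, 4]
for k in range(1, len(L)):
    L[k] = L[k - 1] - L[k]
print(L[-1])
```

-16

k=1: L[1] = 1-7 = -6 → [1, -6, 5, 1, 0, 4]
k=2: L[2] = (-6)-5 = -11 → [1, -6, -11, 1, 0, 4]
k=3: L[3] = (-11)-1 = -12 → [1, -6, -11, -12, 0, 4]
k=4: L[4] = (-12)-0 = -12 → [1, -6, -11, -12, -12, 4]
k=5: L[5] = (-12)-4 = -16 → [1, -6, -11, -12, -12, -16]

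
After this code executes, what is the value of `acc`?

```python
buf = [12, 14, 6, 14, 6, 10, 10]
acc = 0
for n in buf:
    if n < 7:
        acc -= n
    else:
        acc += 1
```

-7

n=12: not <7, acc = 0+1 = 1
n=14: not <7, acc = 1+1 = 2
n=6: <7, acc = 2-6 = -4
n=14: not <7, acc = (-4)+1 = -3
n=6: <7, acc = (-3)-6 = -9
n=10: not <7, acc = (-9)+1 = -8
n=10: not <7, acc = (-8)+1 = -7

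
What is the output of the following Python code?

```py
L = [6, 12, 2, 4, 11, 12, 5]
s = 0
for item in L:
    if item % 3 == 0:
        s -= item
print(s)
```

item=6: %3==0, s = 0-6 = -6
item=12: %3==0, s = (-6)-12 = -18
item=2: not %3==0
item=4: not %3==0
item=11: not %3==0
item=12: %3==0, s = (-18)-12 = -30
item=5: not %3==0

-30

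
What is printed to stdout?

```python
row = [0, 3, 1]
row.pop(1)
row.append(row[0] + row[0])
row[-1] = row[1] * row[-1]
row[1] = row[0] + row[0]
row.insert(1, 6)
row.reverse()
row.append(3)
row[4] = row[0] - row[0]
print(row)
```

pop(1) removes 3 → [0, 1]
append row[0]+row[0] = 0+0 = 0 → [0, 1, 0]
row[-1] = row[1]*row[-1] = 1*0 = 0 → [0, 1, 0]
row[1] = row[0]+row[0] = 0+0 = 0 → [0, 0, 0]
insert 6 at 1 → [0, 6, 0, 0]
reverse → [0, 0, 6, 0]
append 3 → [0, 0, 6, 0, 3]
row[4] = row[0]-row[0] = 0-0 = 0 → [0, 0, 6, 0, 0]

[0, 0, 6, 0, 0]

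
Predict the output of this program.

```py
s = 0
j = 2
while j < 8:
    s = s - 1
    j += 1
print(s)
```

j=2: s = 0-1 = -1
j=3: s = (-1)-1 = -2
j=4: s = (-2)-1 = -3
j=5: s = (-3)-1 = -4
j=6: s = (-4)-1 = -5
j=7: s = (-5)-1 = -6

-6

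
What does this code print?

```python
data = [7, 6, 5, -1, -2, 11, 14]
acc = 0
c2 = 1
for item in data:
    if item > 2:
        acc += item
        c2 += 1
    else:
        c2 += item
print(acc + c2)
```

item=7: >2, acc = 0+7 = 7; c2=2
item=6: >2, acc = 7+6 = 13; c2=3
item=5: >2, acc = 13+5 = 18; c2=4
item=-1: not >2; c2=3
item=-2: not >2; c2=1
item=11: >2, acc = 18+11 = 29; c2=2
item=14: >2, acc = 29+14 = 43; c2=3
acc+c2 = 43+3 = 46

46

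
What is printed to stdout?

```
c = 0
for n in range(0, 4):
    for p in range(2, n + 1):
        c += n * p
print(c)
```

19

n=2,p=2: c = 0+4 = 4
n=3,p=2: c = 4+6 = 10
n=3,p=3: c = 10+9 = 19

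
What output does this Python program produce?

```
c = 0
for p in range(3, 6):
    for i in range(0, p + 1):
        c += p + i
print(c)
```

93

p=3,i=0: c = 0+3 = 3
p=3,i=1: c = 3+4 = 7
p=3,i=2: c = 7+5 = 12
p=3,i=3: c = 12+6 = 18
p=4,i=0: c = 18+4 = 22
p=4,i=1: c = 22+5 = 27
p=4,i=2: c = 27+6 = 33
p=4,i=3: c = 33+7 = 40
p=4,i=4: c = 40+8 = 48
p=5,i=0: c = 48+5 = 53
p=5,i=1: c = 53+6 = 59
p=5,i=2: c = 59+7 = 66
p=5,i=3: c = 66+8 = 74
p=5,i=4: c = 74+9 = 83
p=5,i=5: c = 83+10 = 93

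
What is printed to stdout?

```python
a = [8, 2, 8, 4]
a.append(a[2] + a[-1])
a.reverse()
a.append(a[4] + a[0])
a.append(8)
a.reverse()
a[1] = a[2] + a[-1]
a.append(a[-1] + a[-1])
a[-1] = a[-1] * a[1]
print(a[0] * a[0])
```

append a[2]+a[-1] = 8+4 = 12 → [8, 2, 8, 4, 12]
reverse → [12, 4, 8, 2, 8]
append a[4]+a[0] = 8+12 = 20 → [12, 4, 8, 2, 8, 20]
append 8 → [12, 4, 8, 2, 8, 20, 8]
reverse → [8, 20, 8, 2, 8, 4, 12]
a[1] = a[2]+a[-1] = 8+12 = 20 → [8, 20, 8, 2, 8, 4, 12]
append a[-1]+a[-1] = 12+12 = 24 → [8, 20, 8, 2, 8, 4, 12, 24]
a[-1] = a[-1]*a[1] = 24*20 = 480 → [8, 20, 8, 2, 8, 4, 12, 480]
a[0]*a[0] = 8*8 = 64

64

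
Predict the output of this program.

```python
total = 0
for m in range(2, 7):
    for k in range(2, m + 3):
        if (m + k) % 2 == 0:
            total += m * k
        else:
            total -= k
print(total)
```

m=2,k=2: even sum, total = 0+4 = 4
m=2,k=3: odd sum, total = 4-3 = 1
m=2,k=4: even sum, total = 1+8 = 9
m=3,k=2: odd sum, total = 9-2 = 7
m=3,k=3: even sum, total = 7+9 = 16
m=3,k=4: odd sum, total = 16-4 = 12
m=3,k=5: even sum, total = 12+15 = 27
m=4,k=2: even sum, total = 27+8 = 35
m=4,k=3: odd sum, total = 35-3 = 32
m=4,k=4: even sum, total = 32+16 = 48
m=4,k=5: odd sum, total = 48-5 = 43
m=4,k=6: even sum, total = 43+24 = 67
m=5,k=2: odd sum, total = 67-2 = 65
m=5,k=3: even sum, total = 65+15 = 80
m=5,k=4: odd sum, total = 80-4 = 76
m=5,k=5: even sum, total = 76+25 = 101
m=5,k=6: odd sum, total = 101-6 = 95
m=5,k=7: even sum, total = 95+35 = 130
m=6,k=2: even sum, total = 130+12 = 142
m=6,k=3: odd sum, total = 142-3 = 139
m=6,k=4: even sum, total = 139+24 = 163
m=6,k=5: odd sum, total = 163-5 = 158
m=6,k=6: even sum, total = 158+36 = 194
m=6,k=7: odd sum, total = 194-7 = 187
m=6,k=8: even sum, total = 187+48 = 235

235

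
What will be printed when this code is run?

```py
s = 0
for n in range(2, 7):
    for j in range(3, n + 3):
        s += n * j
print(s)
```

445

n=2,j=3: s = 0+6 = 6
n=2,j=4: s = 6+8 = 14
n=3,j=3: s = 14+9 = 23
n=3,j=4: s = 23+12 = 35
n=3,j=5: s = 35+15 = 50
n=4,j=3: s = 50+12 = 62
n=4,j=4: s = 62+16 = 78
n=4,j=5: s = 78+20 = 98
n=4,j=6: s = 98+24 = 122
n=5,j=3: s = 122+15 = 137
n=5,j=4: s = 137+20 = 157
n=5,j=5: s = 157+25 = 182
n=5,j=6: s = 182+30 = 212
n=5,j=7: s = 212+35 = 247
n=6,j=3: s = 247+18 = 265
n=6,j=4: s = 265+24 = 289
n=6,j=5: s = 289+30 = 319
n=6,j=6: s = 319+36 = 355
n=6,j=7: s = 355+42 = 397
n=6,j=8: s = 397+48 = 445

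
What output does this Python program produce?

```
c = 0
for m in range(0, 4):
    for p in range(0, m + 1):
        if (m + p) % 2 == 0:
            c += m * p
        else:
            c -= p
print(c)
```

14

m=0,p=0: even sum, c = 0+0 = 0
m=1,p=0: odd sum, c = 0-0 = 0
m=1,p=1: even sum, c = 0+1 = 1
m=2,p=0: even sum, c = 1+0 = 1
m=2,p=1: odd sum, c = 1-1 = 0
m=2,p=2: even sum, c = 0+4 = 4
m=3,p=0: odd sum, c = 4-0 = 4
m=3,p=1: even sum, c = 4+3 = 7
m=3,p=2: odd sum, c = 7-2 = 5
m=3,p=3: even sum, c = 5+9 = 14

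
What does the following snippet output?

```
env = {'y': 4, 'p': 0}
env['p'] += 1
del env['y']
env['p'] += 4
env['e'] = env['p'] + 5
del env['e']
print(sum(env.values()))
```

env['p'] = 0+1 = 1 → {'y': 4, 'p': 1}
del 'y' → {'p': 1}
env['p'] = 1+4 = 5 → {'p': 5}
env['e'] = env['p']+5 = 10 → {'p': 5, 'e': 10}
del 'e' → {'p': 5}
sum of values = 5

5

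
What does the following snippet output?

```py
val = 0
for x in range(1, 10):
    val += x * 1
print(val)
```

x=1: val = 0+1*1 = 1
x=2: val = 1+2*1 = 3
x=3: val = 3+3*1 = 6
x=4: val = 6+4*1 = 10
x=5: val = 10+5*1 = 15
x=6: val = 15+6*1 = 21
x=7: val = 21+7*1 = 28
x=8: val = 28+8*1 = 36
x=9: val = 36+9*1 = 45

45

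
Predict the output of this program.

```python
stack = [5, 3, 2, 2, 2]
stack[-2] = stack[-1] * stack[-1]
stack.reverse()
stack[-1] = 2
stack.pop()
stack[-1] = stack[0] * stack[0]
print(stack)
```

stack[-2] = stack[-1]*stack[-1] = 2*2 = 4 → [5, 3, 2, 4, 2]
reverse → [2, 4, 2, 3, 5]
stack[-1] = 2 → [2, 4, 2, 3, 2]
pop() removes 2 → [2, 4, 2, 3]
stack[-1] = stack[0]*stack[0] = 2*2 = 4 → [2, 4, 2, 4]

[2, 4, 2, 4]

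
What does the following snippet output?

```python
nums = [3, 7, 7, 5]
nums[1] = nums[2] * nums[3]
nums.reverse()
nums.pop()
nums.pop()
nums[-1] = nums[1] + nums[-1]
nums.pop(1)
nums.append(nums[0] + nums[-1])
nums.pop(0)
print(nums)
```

[10]

nums[1] = nums[2]*nums[3] = 7*5 = 35 → [3, 35, 7, 5]
reverse → [5, 7, 35, 3]
pop() removes 3 → [5, 7, 35]
pop() removes 35 → [5, 7]
nums[-1] = nums[1]+nums[-1] = 7+7 = 14 → [5, 14]
pop(1) removes 14 → [5]
append nums[0]+nums[-1] = 5+5 = 10 → [5, 10]
pop(0) removes 5 → [10]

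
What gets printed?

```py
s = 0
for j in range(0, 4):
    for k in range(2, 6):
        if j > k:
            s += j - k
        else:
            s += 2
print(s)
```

j=0,k=2: not 0>2, s = 0+2 = 2
j=0,k=3: not 0>3, s = 2+2 = 4
j=0,k=4: not 0>4, s = 4+2 = 6
j=0,k=5: not 0>5, s = 6+2 = 8
j=1,k=2: not 1>2, s = 8+2 = 10
j=1,k=3: not 1>3, s = 10+2 = 12
j=1,k=4: not 1>4, s = 12+2 = 14
j=1,k=5: not 1>5, s = 14+2 = 16
j=2,k=2: not 2>2, s = 16+2 = 18
j=2,k=3: not 2>3, s = 18+2 = 20
j=2,k=4: not 2>4, s = 20+2 = 22
j=2,k=5: not 2>5, s = 22+2 = 24
j=3,k=2: 3>2, s = 24+1 = 25
j=3,k=3: not 3>3, s = 25+2 = 27
j=3,k=4: not 3>4, s = 27+2 = 29
j=3,k=5: not 3>5, s = 29+2 = 31

31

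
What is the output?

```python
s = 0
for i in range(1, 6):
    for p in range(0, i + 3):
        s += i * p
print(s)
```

295

i=1,p=0: s = 0+0 = 0
i=1,p=1: s = 0+1 = 1
i=1,p=2: s = 1+2 = 3
i=1,p=3: s = 3+3 = 6
i=2,p=0: s = 6+0 = 6
i=2,p=1: s = 6+2 = 8
i=2,p=2: s = 8+4 = 12
i=2,p=3: s = 12+6 = 18
i=2,p=4: s = 18+8 = 26
i=3,p=0: s = 26+0 = 26
i=3,p=1: s = 26+3 = 29
i=3,p=2: s = 29+6 = 35
i=3,p=3: s = 35+9 = 44
i=3,p=4: s = 44+12 = 56
i=3,p=5: s = 56+15 = 71
i=4,p=0: s = 71+0 = 71
i=4,p=1: s = 71+4 = 75
i=4,p=2: s = 75+8 = 83
i=4,p=3: s = 83+12 = 95
i=4,p=4: s = 95+16 = 111
i=4,p=5: s = 111+20 = 131
i=4,p=6: s = 131+24 = 155
i=5,p=0: s = 155+0 = 155
i=5,p=1: s = 155+5 = 160
i=5,p=2: s = 160+10 = 170
i=5,p=3: s = 170+15 = 185
i=5,p=4: s = 185+20 = 205
i=5,p=5: s = 205+25 = 230
i=5,p=6: s = 230+30 = 260
i=5,p=7: s = 260+35 = 295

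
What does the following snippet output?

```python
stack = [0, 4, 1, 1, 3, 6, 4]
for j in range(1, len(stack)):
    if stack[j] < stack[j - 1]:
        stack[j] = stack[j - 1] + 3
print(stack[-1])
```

j=1: 4>=0, unchanged → [0, 4, 1, 1, 3, 6, 4]
j=2: 1<4, stack[2] = 4+3 = 7 → [0, 4, 7, 1, 3, 6, 4]
j=3: 1<7, stack[3] = 7+3 = 10 → [0, 4, 7, 10, 3, 6, 4]
j=4: 3<10, stack[4] = 10+3 = 13 → [0, 4, 7, 10, 13, 6, 4]
j=5: 6<13, stack[5] = 13+3 = 16 → [0, 4, 7, 10, 13, 16, 4]
j=6: 4<16, stack[6] = 16+3 = 19 → [0, 4, 7, 10, 13, 16, 19]

19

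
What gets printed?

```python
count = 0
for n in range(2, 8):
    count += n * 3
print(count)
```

n=2: count = 0+2*3 = 6
n=3: count = 6+3*3 = 15
n=4: count = 15+4*3 = 27
n=5: count = 27+5*3 = 42
n=6: count = 42+6*3 = 60
n=7: count = 60+7*3 = 81

81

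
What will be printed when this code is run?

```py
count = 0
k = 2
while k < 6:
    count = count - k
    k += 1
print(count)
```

-14

k=2: count = 0-2 = -2
k=3: count = (-2)-3 = -5
k=4: count = (-5)-4 = -9
k=5: count = (-9)-5 = -14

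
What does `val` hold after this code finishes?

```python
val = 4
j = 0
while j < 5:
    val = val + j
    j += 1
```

j=0: val = 4+0 = 4
j=1: val = 4+1 = 5
j=2: val = 5+2 = 7
j=3: val = 7+3 = 10
j=4: val = 10+4 = 14

14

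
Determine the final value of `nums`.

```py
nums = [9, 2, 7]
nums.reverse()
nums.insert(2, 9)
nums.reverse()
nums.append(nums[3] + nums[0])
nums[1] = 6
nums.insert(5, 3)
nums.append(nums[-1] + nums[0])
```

reverse → [7, 2, 9]
insert 9 at 2 → [7, 2, 9, 9]
reverse → [9, 9, 2, 7]
append nums[3]+nums[0] = 7+9 = 16 → [9, 9, 2, 7, 16]
nums[1] = 6 → [9, 6, 2, 7, 16]
insert 3 at 5 → [9, 6, 2, 7, 16, 3]
append nums[-1]+nums[0] = 3+9 = 12 → [9, 6, 2, 7, 16, 3, 12]

[9, 6, 2, 7, 16, 3, 12]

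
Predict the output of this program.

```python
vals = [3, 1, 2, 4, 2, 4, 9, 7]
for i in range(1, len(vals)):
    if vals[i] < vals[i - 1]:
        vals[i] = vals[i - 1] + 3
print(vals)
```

[3, 6, 9, 12, 15, 18, 21, 24]

i=1: 1<3, vals[1] = 3+3 = 6 → [3, 6, 2, 4, 2, 4, 9, 7]
i=2: 2<6, vals[2] = 6+3 = 9 → [3, 6, 9, 4, 2, 4, 9, 7]
i=3: 4<9, vals[3] = 9+3 = 12 → [3, 6, 9, 12, 2, 4, 9, 7]
i=4: 2<12, vals[4] = 12+3 = 15 → [3, 6, 9, 12, 15, 4, 9, 7]
i=5: 4<15, vals[5] = 15+3 = 18 → [3, 6, 9, 12, 15, 18, 9, 7]
i=6: 9<18, vals[6] = 18+3 = 21 → [3, 6, 9, 12, 15, 18, 21, 7]
i=7: 7<21, vals[7] = 21+3 = 24 → [3, 6, 9, 12, 15, 18, 21, 24]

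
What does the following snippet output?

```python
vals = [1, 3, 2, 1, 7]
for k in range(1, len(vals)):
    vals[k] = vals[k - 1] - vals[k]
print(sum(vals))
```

k=1: vals[1] = 1-3 = -2 → [1, -2, 2, 1, 7]
k=2: vals[2] = (-2)-2 = -4 → [1, -2, -4, 1, 7]
k=3: vals[3] = (-4)-1 = -5 → [1, -2, -4, -5, 7]
k=4: vals[4] = (-5)-7 = -12 → [1, -2, -4, -5, -12]
sum = -22

-22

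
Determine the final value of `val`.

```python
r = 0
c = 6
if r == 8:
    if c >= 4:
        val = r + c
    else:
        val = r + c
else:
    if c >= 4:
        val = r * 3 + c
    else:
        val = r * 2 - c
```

6

r=0, c=6
r == 8 is False; c >= 4 is True
→ val = r * 3 + c = 6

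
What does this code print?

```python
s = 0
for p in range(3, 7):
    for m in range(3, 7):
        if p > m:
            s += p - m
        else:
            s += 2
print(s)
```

30

p=3,m=3: not 3>3, s = 0+2 = 2
p=3,m=4: not 3>4, s = 2+2 = 4
p=3,m=5: not 3>5, s = 4+2 = 6
p=3,m=6: not 3>6, s = 6+2 = 8
p=4,m=3: 4>3, s = 8+1 = 9
p=4,m=4: not 4>4, s = 9+2 = 11
p=4,m=5: not 4>5, s = 11+2 = 13
p=4,m=6: not 4>6, s = 13+2 = 15
p=5,m=3: 5>3, s = 15+2 = 17
p=5,m=4: 5>4, s = 17+1 = 18
p=5,m=5: not 5>5, s = 18+2 = 20
p=5,m=6: not 5>6, s = 20+2 = 22
p=6,m=3: 6>3, s = 22+3 = 25
p=6,m=4: 6>4, s = 25+2 = 27
p=6,m=5: 6>5, s = 27+1 = 28
p=6,m=6: not 6>6, s = 28+2 = 30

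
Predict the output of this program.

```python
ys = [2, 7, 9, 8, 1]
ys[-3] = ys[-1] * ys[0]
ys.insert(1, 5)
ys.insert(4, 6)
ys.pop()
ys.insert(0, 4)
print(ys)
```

[4, 2, 5, 7, 2, 6, 8]

ys[-3] = ys[-1]*ys[0] = 1*2 = 2 → [2, 7, 2, 8, 1]
insert 5 at 1 → [2, 5, 7, 2, 8, 1]
insert 6 at 4 → [2, 5, 7, 2, 6, 8, 1]
pop() removes 1 → [2, 5, 7, 2, 6, 8]
insert 4 at 0 → [4, 2, 5, 7, 2, 6, 8]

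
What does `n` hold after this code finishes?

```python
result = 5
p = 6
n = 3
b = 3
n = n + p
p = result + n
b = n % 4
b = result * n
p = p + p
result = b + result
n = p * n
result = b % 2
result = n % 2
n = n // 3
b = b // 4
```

n = 3+6 = 9
p = 5+9 = 14
b = 9%4 = 1
b = 5*9 = 45
p = 14+14 = 28
result = 45+5 = 50
n = 28*9 = 252
result = 45%2 = 1
result = 252%2 = 0
n = 252//3 = 84
b = 45//4 = 11

84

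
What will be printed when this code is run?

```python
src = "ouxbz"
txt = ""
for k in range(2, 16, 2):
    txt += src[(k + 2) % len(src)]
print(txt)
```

k=2: add src[4]='z' → 'z'
k=4: add src[1]='u' → 'zu'
k=6: add src[3]='b' → 'zub'
k=8: add src[0]='o' → 'zubo'
k=10: add src[2]='x' → 'zubox'
k=12: add src[4]='z' → 'zuboxz'
k=14: add src[1]='u' → 'zuboxzu'

zuboxzu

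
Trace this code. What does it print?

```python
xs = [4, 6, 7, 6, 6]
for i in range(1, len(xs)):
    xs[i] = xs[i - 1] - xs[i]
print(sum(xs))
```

-43

i=1: xs[1] = 4-6 = -2 → [4, -2, 7, 6, 6]
i=2: xs[2] = (-2)-7 = -9 → [4, -2, -9, 6, 6]
i=3: xs[3] = (-9)-6 = -15 → [4, -2, -9, -15, 6]
i=4: xs[4] = (-15)-6 = -21 → [4, -2, -9, -15, -21]
sum = -43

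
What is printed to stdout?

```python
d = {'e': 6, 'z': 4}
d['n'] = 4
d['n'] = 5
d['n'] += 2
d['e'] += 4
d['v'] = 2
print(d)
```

d['n'] = 4 → {'e': 6, 'z': 4, 'n': 4}
d['n'] = 5 → {'e': 6, 'z': 4, 'n': 5}
d['n'] = 5+2 = 7 → {'e': 6, 'z': 4, 'n': 7}
d['e'] = 6+4 = 10 → {'e': 10, 'z': 4, 'n': 7}
d['v'] = 2 → {'e': 10, 'z': 4, 'n': 7, 'v': 2}

{'e': 10, 'z': 4, 'n': 7, 'v': 2}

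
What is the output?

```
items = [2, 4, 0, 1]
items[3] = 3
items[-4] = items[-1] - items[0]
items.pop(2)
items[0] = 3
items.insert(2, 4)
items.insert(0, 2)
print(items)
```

items[3] = 3 → [2, 4, 0, 3]
items[-4] = items[-1]-items[0] = 3-2 = 1 → [1, 4, 0, 3]
pop(2) removes 0 → [1, 4, 3]
items[0] = 3 → [3, 4, 3]
insert 4 at 2 → [3, 4, 4, 3]
insert 2 at 0 → [2, 3, 4, 4, 3]

[2, 3, 4, 4, 3]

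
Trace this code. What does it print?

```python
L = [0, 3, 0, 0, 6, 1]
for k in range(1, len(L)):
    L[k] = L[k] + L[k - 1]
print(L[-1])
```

10

k=1: L[1] = 3+0 = 3 → [0, 3, 0, 0, 6, 1]
k=2: L[2] = 0+3 = 3 → [0, 3, 3, 0, 6, 1]
k=3: L[3] = 0+3 = 3 → [0, 3, 3, 3, 6, 1]
k=4: L[4] = 6+3 = 9 → [0, 3, 3, 3, 9, 1]
k=5: L[5] = 1+9 = 10 → [0, 3, 3, 3, 9, 10]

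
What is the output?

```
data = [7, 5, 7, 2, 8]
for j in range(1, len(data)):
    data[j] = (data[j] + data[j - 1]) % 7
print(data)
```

j=1: data[1] = (5+7)%7 = 5 → [7, 5, 7, 2, 8]
j=2: data[2] = (7+5)%7 = 5 → [7, 5, 5, 2, 8]
j=3: data[3] = (2+5)%7 = 0 → [7, 5, 5, 0, 8]
j=4: data[4] = (8+0)%7 = 1 → [7, 5, 5, 0, 1]

[7, 5, 5, 0, 1]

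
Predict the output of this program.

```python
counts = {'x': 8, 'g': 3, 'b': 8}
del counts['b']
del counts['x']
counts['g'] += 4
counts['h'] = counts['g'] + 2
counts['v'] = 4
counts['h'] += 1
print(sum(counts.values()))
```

21

del 'b' → {'x': 8, 'g': 3}
del 'x' → {'g': 3}
counts['g'] = 3+4 = 7 → {'g': 7}
counts['h'] = counts['g']+2 = 9 → {'g': 7, 'h': 9}
counts['v'] = 4 → {'g': 7, 'h': 9, 'v': 4}
counts['h'] = 9+1 = 10 → {'g': 7, 'h': 10, 'v': 4}
sum of values = 21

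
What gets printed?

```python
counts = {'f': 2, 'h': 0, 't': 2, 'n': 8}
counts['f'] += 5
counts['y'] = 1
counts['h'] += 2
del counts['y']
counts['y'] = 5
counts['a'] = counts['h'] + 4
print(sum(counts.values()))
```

counts['f'] = 2+5 = 7 → {'f': 7, 'h': 0, 't': 2, 'n': 8}
counts['y'] = 1 → {'f': 7, 'h': 0, 't': 2, 'n': 8, 'y': 1}
counts['h'] = 0+2 = 2 → {'f': 7, 'h': 2, 't': 2, 'n': 8, 'y': 1}
del 'y' → {'f': 7, 'h': 2, 't': 2, 'n': 8}
counts['y'] = 5 → {'f': 7, 'h': 2, 't': 2, 'n': 8, 'y': 5}
counts['a'] = counts['h']+4 = 6 → {'f': 7, 'h': 2, 't': 2, 'n': 8, 'y': 5, 'a': 6}
sum of values = 30

30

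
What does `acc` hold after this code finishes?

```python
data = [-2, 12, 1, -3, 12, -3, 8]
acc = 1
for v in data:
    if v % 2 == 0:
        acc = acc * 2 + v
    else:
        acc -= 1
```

70

v=-2: even, acc = 1*2+(-2) = 0
v=12: even, acc = 0*2+12 = 12
v=1: not even, acc = 12-1 = 11
v=-3: not even, acc = 11-1 = 10
v=12: even, acc = 10*2+12 = 32
v=-3: not even, acc = 32-1 = 31
v=8: even, acc = 31*2+8 = 70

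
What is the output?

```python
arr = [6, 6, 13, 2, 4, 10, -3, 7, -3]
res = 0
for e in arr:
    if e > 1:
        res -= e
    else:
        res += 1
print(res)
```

-46

e=6: >1, res = 0-6 = -6
e=6: >1, res = (-6)-6 = -12
e=13: >1, res = (-12)-13 = -25
e=2: >1, res = (-25)-2 = -27
e=4: >1, res = (-27)-4 = -31
e=10: >1, res = (-31)-10 = -41
e=-3: not >1, res = (-41)+1 = -40
e=7: >1, res = (-40)-7 = -47
e=-3: not >1, res = (-47)+1 = -46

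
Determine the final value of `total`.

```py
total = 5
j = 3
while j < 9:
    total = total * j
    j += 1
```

100800

j=3: total = 5*3 = 15
j=4: total = 15*4 = 60
j=5: total = 60*5 = 300
j=6: total = 300*6 = 1800
j=7: total = 1800*7 = 12600
j=8: total = 12600*8 = 100800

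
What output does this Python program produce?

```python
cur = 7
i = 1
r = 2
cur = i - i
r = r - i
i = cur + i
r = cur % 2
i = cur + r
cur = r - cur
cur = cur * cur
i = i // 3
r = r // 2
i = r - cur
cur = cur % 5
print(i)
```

cur = 1-1 = 0
r = 2-1 = 1
i = 0+1 = 1
r = 0%2 = 0
i = 0+0 = 0
cur = 0-0 = 0
cur = 0*0 = 0
i = 0//3 = 0
r = 0//2 = 0
i = 0-0 = 0
cur = 0%5 = 0

0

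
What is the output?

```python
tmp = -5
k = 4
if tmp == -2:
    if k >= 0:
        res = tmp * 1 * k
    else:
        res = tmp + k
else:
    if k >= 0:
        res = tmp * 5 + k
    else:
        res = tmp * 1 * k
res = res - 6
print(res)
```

-27

tmp=-5, k=4
tmp == -2 is False; k >= 0 is True
→ res = tmp * 5 + k = -21
res = (-21)-6 = -27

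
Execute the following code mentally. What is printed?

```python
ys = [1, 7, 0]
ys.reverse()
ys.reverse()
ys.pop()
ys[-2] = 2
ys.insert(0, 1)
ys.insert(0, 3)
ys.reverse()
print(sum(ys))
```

13

reverse → [0, 7, 1]
reverse → [1, 7, 0]
pop() removes 0 → [1, 7]
ys[-2] = 2 → [2, 7]
insert 1 at 0 → [1, 2, 7]
insert 3 at 0 → [3, 1, 2, 7]
reverse → [7, 2, 1, 3]
sum = 13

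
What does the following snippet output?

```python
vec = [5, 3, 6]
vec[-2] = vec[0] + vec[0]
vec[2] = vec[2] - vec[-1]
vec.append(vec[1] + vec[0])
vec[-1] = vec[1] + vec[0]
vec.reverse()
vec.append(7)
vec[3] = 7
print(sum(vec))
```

vec[-2] = vec[0]+vec[0] = 5+5 = 10 → [5, 10, 6]
vec[2] = vec[2]-vec[-1] = 6-6 = 0 → [5, 10, 0]
append vec[1]+vec[0] = 10+5 = 15 → [5, 10, 0, 15]
vec[-1] = vec[1]+vec[0] = 10+5 = 15 → [5, 10, 0, 15]
reverse → [15, 0, 10, 5]
append 7 → [15, 0, 10, 5, 7]
vec[3] = 7 → [15, 0, 10, 7, 7]
sum = 39

39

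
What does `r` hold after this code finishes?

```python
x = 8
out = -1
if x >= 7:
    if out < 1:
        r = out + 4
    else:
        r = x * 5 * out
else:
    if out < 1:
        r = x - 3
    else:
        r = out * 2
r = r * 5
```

x=8, out=-1
x >= 7 is True; out < 1 is True
→ r = out + 4 = 3
r = 3*5 = 15

15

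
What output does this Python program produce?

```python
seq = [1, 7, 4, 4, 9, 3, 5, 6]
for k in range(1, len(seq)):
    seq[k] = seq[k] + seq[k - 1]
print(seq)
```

[1, 8, 12, 16, 25, 28, 33, 39]

k=1: seq[1] = 7+1 = 8 → [1, 8, 4, 4, 9, 3, 5, 6]
k=2: seq[2] = 4+8 = 12 → [1, 8, 12, 4, 9, 3, 5, 6]
k=3: seq[3] = 4+12 = 16 → [1, 8, 12, 16, 9, 3, 5, 6]
k=4: seq[4] = 9+16 = 25 → [1, 8, 12, 16, 25, 3, 5, 6]
k=5: seq[5] = 3+25 = 28 → [1, 8, 12, 16, 25, 28, 5, 6]
k=6: seq[6] = 5+28 = 33 → [1, 8, 12, 16, 25, 28, 33, 6]
k=7: seq[7] = 6+33 = 39 → [1, 8, 12, 16, 25, 28, 33, 39]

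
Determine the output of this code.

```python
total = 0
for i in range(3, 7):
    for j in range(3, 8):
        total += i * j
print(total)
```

450

i=3,j=3: total = 0+9 = 9
i=3,j=4: total = 9+12 = 21
i=3,j=5: total = 21+15 = 36
i=3,j=6: total = 36+18 = 54
i=3,j=7: total = 54+21 = 75
i=4,j=3: total = 75+12 = 87
i=4,j=4: total = 87+16 = 103
i=4,j=5: total = 103+20 = 123
i=4,j=6: total = 123+24 = 147
i=4,j=7: total = 147+28 = 175
i=5,j=3: total = 175+15 = 190
i=5,j=4: total = 190+20 = 210
i=5,j=5: total = 210+25 = 235
i=5,j=6: total = 235+30 = 265
i=5,j=7: total = 265+35 = 300
i=6,j=3: total = 300+18 = 318
i=6,j=4: total = 318+24 = 342
i=6,j=5: total = 342+30 = 372
i=6,j=6: total = 372+36 = 408
i=6,j=7: total = 408+42 = 450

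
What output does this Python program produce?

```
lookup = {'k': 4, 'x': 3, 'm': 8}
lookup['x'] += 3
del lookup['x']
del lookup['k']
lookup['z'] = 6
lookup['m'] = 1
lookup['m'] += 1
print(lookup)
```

{'m': 2, 'z': 6}

lookup['x'] = 3+3 = 6 → {'k': 4, 'x': 6, 'm': 8}
del 'x' → {'k': 4, 'm': 8}
del 'k' → {'m': 8}
lookup['z'] = 6 → {'m': 8, 'z': 6}
lookup['m'] = 1 → {'m': 1, 'z': 6}
lookup['m'] = 1+1 = 2 → {'m': 2, 'z': 6}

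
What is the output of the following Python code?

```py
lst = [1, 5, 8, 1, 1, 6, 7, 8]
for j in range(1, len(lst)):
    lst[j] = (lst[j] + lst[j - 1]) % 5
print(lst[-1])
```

2

j=1: lst[1] = (5+1)%5 = 1 → [1, 1, 8, 1, 1, 6, 7, 8]
j=2: lst[2] = (8+1)%5 = 4 → [1, 1, 4, 1, 1, 6, 7, 8]
j=3: lst[3] = (1+4)%5 = 0 → [1, 1, 4, 0, 1, 6, 7, 8]
j=4: lst[4] = (1+0)%5 = 1 → [1, 1, 4, 0, 1, 6, 7, 8]
j=5: lst[5] = (6+1)%5 = 2 → [1, 1, 4, 0, 1, 2, 7, 8]
j=6: lst[6] = (7+2)%5 = 4 → [1, 1, 4, 0, 1, 2, 4, 8]
j=7: lst[7] = (8+4)%5 = 2 → [1, 1, 4, 0, 1, 2, 4, 2]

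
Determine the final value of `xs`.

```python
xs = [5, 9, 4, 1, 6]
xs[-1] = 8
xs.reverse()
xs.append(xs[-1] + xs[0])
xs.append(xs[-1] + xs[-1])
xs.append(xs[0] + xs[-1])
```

xs[-1] = 8 → [5, 9, 4, 1, 8]
reverse → [8, 1, 4, 9, 5]
append xs[-1]+xs[0] = 5+8 = 13 → [8, 1, 4, 9, 5, 13]
append xs[-1]+xs[-1] = 13+13 = 26 → [8, 1, 4, 9, 5, 13, 26]
append xs[0]+xs[-1] = 8+26 = 34 → [8, 1, 4, 9, 5, 13, 26, 34]

[8, 1, 4, 9, 5, 13, 26, 34]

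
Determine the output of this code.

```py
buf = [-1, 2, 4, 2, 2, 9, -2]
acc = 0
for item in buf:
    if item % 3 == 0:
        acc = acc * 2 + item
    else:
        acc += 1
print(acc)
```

20

item=-1: not %3==0, acc = 0+1 = 1
item=2: not %3==0, acc = 1+1 = 2
item=4: not %3==0, acc = 2+1 = 3
item=2: not %3==0, acc = 3+1 = 4
item=2: not %3==0, acc = 4+1 = 5
item=9: %3==0, acc = 5*2+9 = 19
item=-2: not %3==0, acc = 19+1 = 20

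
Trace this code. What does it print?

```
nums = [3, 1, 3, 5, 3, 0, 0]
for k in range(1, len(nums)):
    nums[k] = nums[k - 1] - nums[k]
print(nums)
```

k=1: nums[1] = 3-1 = 2 → [3, 2, 3, 5, 3, 0, 0]
k=2: nums[2] = 2-3 = -1 → [3, 2, -1, 5, 3, 0, 0]
k=3: nums[3] = (-1)-5 = -6 → [3, 2, -1, -6, 3, 0, 0]
k=4: nums[4] = (-6)-3 = -9 → [3, 2, -1, -6, -9, 0, 0]
k=5: nums[5] = (-9)-0 = -9 → [3, 2, -1, -6, -9, -9, 0]
k=6: nums[6] = (-9)-0 = -9 → [3, 2, -1, -6, -9, -9, -9]

[3, 2, -1, -6, -9, -9, -9]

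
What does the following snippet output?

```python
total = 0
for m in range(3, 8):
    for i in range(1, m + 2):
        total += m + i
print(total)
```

m=3,i=1: total = 0+4 = 4
m=3,i=2: total = 4+5 = 9
m=3,i=3: total = 9+6 = 15
m=3,i=4: total = 15+7 = 22
m=4,i=1: total = 22+5 = 27
m=4,i=2: total = 27+6 = 33
m=4,i=3: total = 33+7 = 40
m=4,i=4: total = 40+8 = 48
m=4,i=5: total = 48+9 = 57
m=5,i=1: total = 57+6 = 63
m=5,i=2: total = 63+7 = 70
m=5,i=3: total = 70+8 = 78
m=5,i=4: total = 78+9 = 87
m=5,i=5: total = 87+10 = 97
m=5,i=6: total = 97+11 = 108
m=6,i=1: total = 108+7 = 115
m=6,i=2: total = 115+8 = 123
m=6,i=3: total = 123+9 = 132
m=6,i=4: total = 132+10 = 142
m=6,i=5: total = 142+11 = 153
m=6,i=6: total = 153+12 = 165
m=6,i=7: total = 165+13 = 178
m=7,i=1: total = 178+8 = 186
m=7,i=2: total = 186+9 = 195
m=7,i=3: total = 195+10 = 205
m=7,i=4: total = 205+11 = 216
m=7,i=5: total = 216+12 = 228
m=7,i=6: total = 228+13 = 241
m=7,i=7: total = 241+14 = 255
m=7,i=8: total = 255+15 = 270

270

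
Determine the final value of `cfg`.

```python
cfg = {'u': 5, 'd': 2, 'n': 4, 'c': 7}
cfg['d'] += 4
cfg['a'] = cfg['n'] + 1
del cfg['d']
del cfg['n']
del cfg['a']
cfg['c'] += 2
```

cfg['d'] = 2+4 = 6 → {'u': 5, 'd': 6, 'n': 4, 'c': 7}
cfg['a'] = cfg['n']+1 = 5 → {'u': 5, 'd': 6, 'n': 4, 'c': 7, 'a': 5}
del 'd' → {'u': 5, 'n': 4, 'c': 7, 'a': 5}
del 'n' → {'u': 5, 'c': 7, 'a': 5}
del 'a' → {'u': 5, 'c': 7}
cfg['c'] = 7+2 = 9 → {'u': 5, 'c': 9}

{'u': 5, 'c': 9}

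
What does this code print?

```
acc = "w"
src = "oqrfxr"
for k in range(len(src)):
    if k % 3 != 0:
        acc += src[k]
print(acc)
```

wqrxr

k=0: skip
k=1: add 'q' → 'wq'
k=2: add 'r' → 'wqr'
k=3: skip
k=4: add 'x' → 'wqrx'
k=5: add 'r' → 'wqrxr'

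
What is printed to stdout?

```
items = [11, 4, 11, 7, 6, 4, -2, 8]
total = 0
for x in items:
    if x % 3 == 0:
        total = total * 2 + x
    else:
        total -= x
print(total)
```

-70

x=11: not %3==0, total = 0-11 = -11
x=4: not %3==0, total = (-11)-4 = -15
x=11: not %3==0, total = (-15)-11 = -26
x=7: not %3==0, total = (-26)-7 = -33
x=6: %3==0, total = (-33)*2+6 = -60
x=4: not %3==0, total = (-60)-4 = -64
x=-2: not %3==0, total = (-64)-(-2) = -62
x=8: not %3==0, total = (-62)-8 = -70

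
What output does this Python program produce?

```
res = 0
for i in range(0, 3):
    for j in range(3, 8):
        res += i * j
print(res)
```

75

i=0,j=3: res = 0+0 = 0
i=0,j=4: res = 0+0 = 0
i=0,j=5: res = 0+0 = 0
i=0,j=6: res = 0+0 = 0
i=0,j=7: res = 0+0 = 0
i=1,j=3: res = 0+3 = 3
i=1,j=4: res = 3+4 = 7
i=1,j=5: res = 7+5 = 12
i=1,j=6: res = 12+6 = 18
i=1,j=7: res = 18+7 = 25
i=2,j=3: res = 25+6 = 31
i=2,j=4: res = 31+8 = 39
i=2,j=5: res = 39+10 = 49
i=2,j=6: res = 49+12 = 61
i=2,j=7: res = 61+14 = 75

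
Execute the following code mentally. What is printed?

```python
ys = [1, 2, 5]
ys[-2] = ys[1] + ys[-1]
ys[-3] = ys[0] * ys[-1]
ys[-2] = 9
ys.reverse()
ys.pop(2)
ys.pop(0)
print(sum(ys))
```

ys[-2] = ys[1]+ys[-1] = 2+5 = 7 → [1, 7, 5]
ys[-3] = ys[0]*ys[-1] = 1*5 = 5 → [5, 7, 5]
ys[-2] = 9 → [5, 9, 5]
reverse → [5, 9, 5]
pop(2) removes 5 → [5, 9]
pop(0) removes 5 → [9]
sum = 9

9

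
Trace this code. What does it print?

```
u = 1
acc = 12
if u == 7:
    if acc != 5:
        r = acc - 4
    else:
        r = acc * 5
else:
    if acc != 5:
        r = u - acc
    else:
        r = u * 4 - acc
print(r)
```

u=1, acc=12
u == 7 is False; acc != 5 is True
→ r = u - acc = -11

-11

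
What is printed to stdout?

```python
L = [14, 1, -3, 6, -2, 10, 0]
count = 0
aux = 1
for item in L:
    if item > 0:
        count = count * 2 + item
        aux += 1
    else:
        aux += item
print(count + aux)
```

138

item=14: >0, count = 0*2+14 = 14; aux=2
item=1: >0, count = 14*2+1 = 29; aux=3
item=-3: not >0; aux=0
item=6: >0, count = 29*2+6 = 64; aux=1
item=-2: not >0; aux=-1
item=10: >0, count = 64*2+10 = 138; aux=0
item=0: not >0; aux=0
count+aux = 138+0 = 138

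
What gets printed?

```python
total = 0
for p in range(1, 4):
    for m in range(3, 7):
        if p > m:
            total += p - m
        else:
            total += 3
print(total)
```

36

p=1,m=3: not 1>3, total = 0+3 = 3
p=1,m=4: not 1>4, total = 3+3 = 6
p=1,m=5: not 1>5, total = 6+3 = 9
p=1,m=6: not 1>6, total = 9+3 = 12
p=2,m=3: not 2>3, total = 12+3 = 15
p=2,m=4: not 2>4, total = 15+3 = 18
p=2,m=5: not 2>5, total = 18+3 = 21
p=2,m=6: not 2>6, total = 21+3 = 24
p=3,m=3: not 3>3, total = 24+3 = 27
p=3,m=4: not 3>4, total = 27+3 = 30
p=3,m=5: not 3>5, total = 30+3 = 33
p=3,m=6: not 3>6, total = 33+3 = 36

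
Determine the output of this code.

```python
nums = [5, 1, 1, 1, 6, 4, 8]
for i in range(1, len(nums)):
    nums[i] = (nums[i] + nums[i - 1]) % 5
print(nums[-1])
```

i=1: nums[1] = (1+5)%5 = 1 → [5, 1, 1, 1, 6, 4, 8]
i=2: nums[2] = (1+1)%5 = 2 → [5, 1, 2, 1, 6, 4, 8]
i=3: nums[3] = (1+2)%5 = 3 → [5, 1, 2, 3, 6, 4, 8]
i=4: nums[4] = (6+3)%5 = 4 → [5, 1, 2, 3, 4, 4, 8]
i=5: nums[5] = (4+4)%5 = 3 → [5, 1, 2, 3, 4, 3, 8]
i=6: nums[6] = (8+3)%5 = 1 → [5, 1, 2, 3, 4, 3, 1]

1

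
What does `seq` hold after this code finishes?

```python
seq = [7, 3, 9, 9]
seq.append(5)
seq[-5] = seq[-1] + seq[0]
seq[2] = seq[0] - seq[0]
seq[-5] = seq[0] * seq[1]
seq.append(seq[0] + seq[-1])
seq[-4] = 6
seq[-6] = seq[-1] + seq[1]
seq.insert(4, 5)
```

append 5 → [7, 3, 9, 9, 5]
seq[-5] = seq[-1]+seq[0] = 5+7 = 12 → [12, 3, 9, 9, 5]
seq[2] = seq[0]-seq[0] = 12-12 = 0 → [12, 3, 0, 9, 5]
seq[-5] = seq[0]*seq[1] = 12*3 = 36 → [36, 3, 0, 9, 5]
append seq[0]+seq[-1] = 36+5 = 41 → [36, 3, 0, 9, 5, 41]
seq[-4] = 6 → [36, 3, 6, 9, 5, 41]
seq[-6] = seq[-1]+seq[1] = 41+3 = 44 → [44, 3, 6, 9, 5, 41]
insert 5 at 4 → [44, 3, 6, 9, 5, 5, 41]

[44, 3, 6, 9, 5, 5, 41]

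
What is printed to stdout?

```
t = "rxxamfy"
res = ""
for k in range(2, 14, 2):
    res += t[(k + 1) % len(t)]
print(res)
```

afrxmy

k=2: add t[3]='a' → 'a'
k=4: add t[5]='f' → 'af'
k=6: add t[0]='r' → 'afr'
k=8: add t[2]='x' → 'afrx'
k=10: add t[4]='m' → 'afrxm'
k=12: add t[6]='y' → 'afrxmy'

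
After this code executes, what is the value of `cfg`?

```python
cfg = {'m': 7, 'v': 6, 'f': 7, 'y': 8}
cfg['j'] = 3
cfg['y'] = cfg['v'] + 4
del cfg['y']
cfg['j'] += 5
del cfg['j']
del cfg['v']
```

{'m': 7, 'f': 7}

cfg['j'] = 3 → {'m': 7, 'v': 6, 'f': 7, 'y': 8, 'j': 3}
cfg['y'] = cfg['v']+4 = 10 → {'m': 7, 'v': 6, 'f': 7, 'y': 10, 'j': 3}
del 'y' → {'m': 7, 'v': 6, 'f': 7, 'j': 3}
cfg['j'] = 3+5 = 8 → {'m': 7, 'v': 6, 'f': 7, 'j': 8}
del 'j' → {'m': 7, 'v': 6, 'f': 7}
del 'v' → {'m': 7, 'f': 7}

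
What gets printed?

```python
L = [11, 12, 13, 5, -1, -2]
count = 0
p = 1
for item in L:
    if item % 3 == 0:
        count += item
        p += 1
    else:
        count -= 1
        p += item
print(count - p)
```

-21

item=11: not %3==0, count = 0-1 = -1; p=12
item=12: %3==0, count = (-1)+12 = 11; p=13
item=13: not %3==0, count = 11-1 = 10; p=26
item=5: not %3==0, count = 10-1 = 9; p=31
item=-1: not %3==0, count = 9-1 = 8; p=30
item=-2: not %3==0, count = 8-1 = 7; p=28
count-p = 7-28 = -21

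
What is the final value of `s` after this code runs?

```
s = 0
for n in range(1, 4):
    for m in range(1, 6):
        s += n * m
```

90

n=1,m=1: s = 0+1 = 1
n=1,m=2: s = 1+2 = 3
n=1,m=3: s = 3+3 = 6
n=1,m=4: s = 6+4 = 10
n=1,m=5: s = 10+5 = 15
n=2,m=1: s = 15+2 = 17
n=2,m=2: s = 17+4 = 21
n=2,m=3: s = 21+6 = 27
n=2,m=4: s = 27+8 = 35
n=2,m=5: s = 35+10 = 45
n=3,m=1: s = 45+3 = 48
n=3,m=2: s = 48+6 = 54
n=3,m=3: s = 54+9 = 63
n=3,m=4: s = 63+12 = 75
n=3,m=5: s = 75+15 = 90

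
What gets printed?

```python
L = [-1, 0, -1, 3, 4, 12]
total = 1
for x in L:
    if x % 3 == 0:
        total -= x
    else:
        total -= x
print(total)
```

-16

x=-1: not %3==0, total = 1-(-1) = 2
x=0: %3==0, total = 2-0 = 2
x=-1: not %3==0, total = 2-(-1) = 3
x=3: %3==0, total = 3-3 = 0
x=4: not %3==0, total = 0-4 = -4
x=12: %3==0, total = (-4)-12 = -16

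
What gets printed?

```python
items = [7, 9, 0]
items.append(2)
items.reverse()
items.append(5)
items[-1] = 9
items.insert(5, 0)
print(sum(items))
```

append 2 → [7, 9, 0, 2]
reverse → [2, 0, 9, 7]
append 5 → [2, 0, 9, 7, 5]
items[-1] = 9 → [2, 0, 9, 7, 9]
insert 0 at 5 → [2, 0, 9, 7, 9, 0]
sum = 27

27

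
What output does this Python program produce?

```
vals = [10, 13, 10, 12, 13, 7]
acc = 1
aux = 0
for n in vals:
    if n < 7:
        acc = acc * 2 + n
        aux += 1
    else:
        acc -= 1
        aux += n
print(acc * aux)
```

n=10: not <7, acc = 1-1 = 0; aux=10
n=13: not <7, acc = 0-1 = -1; aux=23
n=10: not <7, acc = (-1)-1 = -2; aux=33
n=12: not <7, acc = (-2)-1 = -3; aux=45
n=13: not <7, acc = (-3)-1 = -4; aux=58
n=7: not <7, acc = (-4)-1 = -5; aux=65
acc*aux = (-5)*65 = -325

-325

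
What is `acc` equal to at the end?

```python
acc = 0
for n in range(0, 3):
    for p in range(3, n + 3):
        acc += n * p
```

n=1,p=3: acc = 0+3 = 3
n=2,p=3: acc = 3+6 = 9
n=2,p=4: acc = 9+8 = 17

17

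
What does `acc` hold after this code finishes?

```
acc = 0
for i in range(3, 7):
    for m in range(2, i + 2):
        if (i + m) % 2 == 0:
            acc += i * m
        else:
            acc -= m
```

i=3,m=2: odd sum, acc = 0-2 = -2
i=3,m=3: even sum, acc = (-2)+9 = 7
i=3,m=4: odd sum, acc = 7-4 = 3
i=4,m=2: even sum, acc = 3+8 = 11
i=4,m=3: odd sum, acc = 11-3 = 8
i=4,m=4: even sum, acc = 8+16 = 24
i=4,m=5: odd sum, acc = 24-5 = 19
i=5,m=2: odd sum, acc = 19-2 = 17
i=5,m=3: even sum, acc = 17+15 = 32
i=5,m=4: odd sum, acc = 32-4 = 28
i=5,m=5: even sum, acc = 28+25 = 53
i=5,m=6: odd sum, acc = 53-6 = 47
i=6,m=2: even sum, acc = 47+12 = 59
i=6,m=3: odd sum, acc = 59-3 = 56
i=6,m=4: even sum, acc = 56+24 = 80
i=6,m=5: odd sum, acc = 80-5 = 75
i=6,m=6: even sum, acc = 75+36 = 111
i=6,m=7: odd sum, acc = 111-7 = 104

104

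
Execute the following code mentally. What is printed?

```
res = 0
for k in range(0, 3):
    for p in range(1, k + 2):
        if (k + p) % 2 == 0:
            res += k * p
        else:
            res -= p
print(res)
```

k=0,p=1: odd sum, res = 0-1 = -1
k=1,p=1: even sum, res = (-1)+1 = 0
k=1,p=2: odd sum, res = 0-2 = -2
k=2,p=1: odd sum, res = (-2)-1 = -3
k=2,p=2: even sum, res = (-3)+4 = 1
k=2,p=3: odd sum, res = 1-3 = -2

-2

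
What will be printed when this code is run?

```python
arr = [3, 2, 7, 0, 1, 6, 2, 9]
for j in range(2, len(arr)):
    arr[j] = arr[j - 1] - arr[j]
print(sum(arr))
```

j=2: arr[2] = 2-7 = -5 → [3, 2, -5, 0, 1, 6, 2, 9]
j=3: arr[3] = (-5)-0 = -5 → [3, 2, -5, -5, 1, 6, 2, 9]
j=4: arr[4] = (-5)-1 = -6 → [3, 2, -5, -5, -6, 6, 2, 9]
j=5: arr[5] = (-6)-6 = -12 → [3, 2, -5, -5, -6, -12, 2, 9]
j=6: arr[6] = (-12)-2 = -14 → [3, 2, -5, -5, -6, -12, -14, 9]
j=7: arr[7] = (-14)-9 = -23 → [3, 2, -5, -5, -6, -12, -14, -23]
sum = -60

-60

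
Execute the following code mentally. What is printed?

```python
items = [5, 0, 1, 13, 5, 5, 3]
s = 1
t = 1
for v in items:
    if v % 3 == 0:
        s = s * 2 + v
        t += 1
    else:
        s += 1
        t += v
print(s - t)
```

-13

v=5: not %3==0, s = 1+1 = 2; t=6
v=0: %3==0, s = 2*2+0 = 4; t=7
v=1: not %3==0, s = 4+1 = 5; t=8
v=13: not %3==0, s = 5+1 = 6; t=21
v=5: not %3==0, s = 6+1 = 7; t=26
v=5: not %3==0, s = 7+1 = 8; t=31
v=3: %3==0, s = 8*2+3 = 19; t=32
s-t = 19-32 = -13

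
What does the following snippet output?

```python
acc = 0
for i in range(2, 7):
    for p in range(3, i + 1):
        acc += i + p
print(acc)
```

90

i=3,p=3: acc = 0+6 = 6
i=4,p=3: acc = 6+7 = 13
i=4,p=4: acc = 13+8 = 21
i=5,p=3: acc = 21+8 = 29
i=5,p=4: acc = 29+9 = 38
i=5,p=5: acc = 38+10 = 48
i=6,p=3: acc = 48+9 = 57
i=6,p=4: acc = 57+10 = 67
i=6,p=5: acc = 67+11 = 78
i=6,p=6: acc = 78+12 = 90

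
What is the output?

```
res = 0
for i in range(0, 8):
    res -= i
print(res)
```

i=0: res = 0-0 = 0
i=1: res = 0-1 = -1
i=2: res = (-1)-2 = -3
i=3: res = (-3)-3 = -6
i=4: res = (-6)-4 = -10
i=5: res = (-10)-5 = -15
i=6: res = (-15)-6 = -21
i=7: res = (-21)-7 = -28

-28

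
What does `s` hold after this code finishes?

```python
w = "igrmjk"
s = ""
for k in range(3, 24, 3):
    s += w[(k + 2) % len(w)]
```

k=3: add w[5]='k' → 'k'
k=6: add w[2]='r' → 'kr'
k=9: add w[5]='k' → 'krk'
k=12: add w[2]='r' → 'krkr'
k=15: add w[5]='k' → 'krkrk'
k=18: add w[2]='r' → 'krkrkr'
k=21: add w[5]='k' → 'krkrkrk'

'krkrkrk'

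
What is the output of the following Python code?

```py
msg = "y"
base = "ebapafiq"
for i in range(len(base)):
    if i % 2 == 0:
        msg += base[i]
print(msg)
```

i=0: add 'e' → 'ye'
i=1: skip
i=2: add 'a' → 'yea'
i=3: skip
i=4: add 'a' → 'yeaa'
i=5: skip
i=6: add 'i' → 'yeaai'
i=7: skip

yeaai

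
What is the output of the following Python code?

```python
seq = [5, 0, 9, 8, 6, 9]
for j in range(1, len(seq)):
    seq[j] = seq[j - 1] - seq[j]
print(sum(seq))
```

j=1: seq[1] = 5-0 = 5 → [5, 5, 9, 8, 6, 9]
j=2: seq[2] = 5-9 = -4 → [5, 5, -4, 8, 6, 9]
j=3: seq[3] = (-4)-8 = -12 → [5, 5, -4, -12, 6, 9]
j=4: seq[4] = (-12)-6 = -18 → [5, 5, -4, -12, -18, 9]
j=5: seq[5] = (-18)-9 = -27 → [5, 5, -4, -12, -18, -27]
sum = -51

-51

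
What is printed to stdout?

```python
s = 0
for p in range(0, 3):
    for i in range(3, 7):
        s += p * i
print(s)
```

54

p=0,i=3: s = 0+0 = 0
p=0,i=4: s = 0+0 = 0
p=0,i=5: s = 0+0 = 0
p=0,i=6: s = 0+0 = 0
p=1,i=3: s = 0+3 = 3
p=1,i=4: s = 3+4 = 7
p=1,i=5: s = 7+5 = 12
p=1,i=6: s = 12+6 = 18
p=2,i=3: s = 18+6 = 24
p=2,i=4: s = 24+8 = 32
p=2,i=5: s = 32+10 = 42
p=2,i=6: s = 42+12 = 54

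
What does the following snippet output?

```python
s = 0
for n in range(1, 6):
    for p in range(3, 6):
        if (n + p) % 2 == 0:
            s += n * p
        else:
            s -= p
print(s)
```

68

n=1,p=3: even sum, s = 0+3 = 3
n=1,p=4: odd sum, s = 3-4 = -1
n=1,p=5: even sum, s = (-1)+5 = 4
n=2,p=3: odd sum, s = 4-3 = 1
n=2,p=4: even sum, s = 1+8 = 9
n=2,p=5: odd sum, s = 9-5 = 4
n=3,p=3: even sum, s = 4+9 = 13
n=3,p=4: odd sum, s = 13-4 = 9
n=3,p=5: even sum, s = 9+15 = 24
n=4,p=3: odd sum, s = 24-3 = 21
n=4,p=4: even sum, s = 21+16 = 37
n=4,p=5: odd sum, s = 37-5 = 32
n=5,p=3: even sum, s = 32+15 = 47
n=5,p=4: odd sum, s = 47-4 = 43
n=5,p=5: even sum, s = 43+25 = 68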